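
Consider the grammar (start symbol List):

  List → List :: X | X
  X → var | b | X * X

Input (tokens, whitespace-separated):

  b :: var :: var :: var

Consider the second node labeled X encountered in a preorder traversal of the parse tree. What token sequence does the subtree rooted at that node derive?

var

[List [List [List [List [X b]] :: [X var]] :: [X var]] :: [X var]]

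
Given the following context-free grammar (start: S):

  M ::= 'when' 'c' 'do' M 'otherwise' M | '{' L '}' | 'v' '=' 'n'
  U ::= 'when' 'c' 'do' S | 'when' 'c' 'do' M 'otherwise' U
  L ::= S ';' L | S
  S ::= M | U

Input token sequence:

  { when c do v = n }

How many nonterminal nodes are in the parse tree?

[S [M { [L [S [U when c do [S [M v = n]]]]] }]]

7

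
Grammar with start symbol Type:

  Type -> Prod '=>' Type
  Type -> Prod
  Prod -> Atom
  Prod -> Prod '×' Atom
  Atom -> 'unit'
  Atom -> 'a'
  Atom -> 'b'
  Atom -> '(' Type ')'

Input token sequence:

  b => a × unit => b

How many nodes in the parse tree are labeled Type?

[Type [Prod [Atom b]] => [Type [Prod [Prod [Atom a]] × [Atom unit]] => [Type [Prod [Atom b]]]]]

3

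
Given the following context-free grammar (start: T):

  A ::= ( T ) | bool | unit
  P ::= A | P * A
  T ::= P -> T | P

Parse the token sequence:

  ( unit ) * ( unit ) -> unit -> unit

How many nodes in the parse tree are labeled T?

5

[T [P [P [A ( [T [P [A unit]]] )]] * [A ( [T [P [A unit]]] )]] -> [T [P [A unit]] -> [T [P [A unit]]]]]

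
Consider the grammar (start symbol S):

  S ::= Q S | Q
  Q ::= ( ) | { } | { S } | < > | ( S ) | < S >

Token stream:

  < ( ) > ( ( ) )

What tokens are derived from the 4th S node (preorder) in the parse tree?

( )

[S [Q < [S [Q ( )]] >] [S [Q ( [S [Q ( )]] )]]]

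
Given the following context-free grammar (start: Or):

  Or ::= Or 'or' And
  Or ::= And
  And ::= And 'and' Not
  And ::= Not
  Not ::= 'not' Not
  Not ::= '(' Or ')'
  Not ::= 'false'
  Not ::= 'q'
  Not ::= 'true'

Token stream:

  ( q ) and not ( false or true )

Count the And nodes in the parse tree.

5

[Or [And [And [Not ( [Or [And [Not q]]] )]] and [Not not [Not ( [Or [Or [And [Not false]]] or [And [Not true]]] )]]]]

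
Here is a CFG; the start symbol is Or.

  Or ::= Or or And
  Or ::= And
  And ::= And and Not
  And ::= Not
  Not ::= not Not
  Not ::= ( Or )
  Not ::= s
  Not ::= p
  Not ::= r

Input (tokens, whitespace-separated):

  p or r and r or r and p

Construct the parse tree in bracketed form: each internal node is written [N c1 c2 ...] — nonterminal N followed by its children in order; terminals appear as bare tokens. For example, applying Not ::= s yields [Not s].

Or
Or or And
Or or And or And
And or And or And
Not or And or And
p or And or And
p or And and Not or And
p or Not and Not or And
p or r and Not or And
p or r and r or And
p or r and r or And and Not
p or r and r or Not and Not
p or r and r or r and Not
p or r and r or r and p

[Or [Or [Or [And [Not p]]] or [And [And [Not r]] and [Not r]]] or [And [And [Not r]] and [Not p]]]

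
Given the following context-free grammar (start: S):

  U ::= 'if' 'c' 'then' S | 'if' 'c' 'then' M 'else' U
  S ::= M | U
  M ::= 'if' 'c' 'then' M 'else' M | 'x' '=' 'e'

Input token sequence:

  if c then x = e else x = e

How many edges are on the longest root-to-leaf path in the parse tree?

3

[S [M if c then [M x = e] else [M x = e]]]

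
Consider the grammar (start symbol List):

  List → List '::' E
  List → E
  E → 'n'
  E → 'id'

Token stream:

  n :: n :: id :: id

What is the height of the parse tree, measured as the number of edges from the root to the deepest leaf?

[List [List [List [List [E n]] :: [E n]] :: [E id]] :: [E id]]

5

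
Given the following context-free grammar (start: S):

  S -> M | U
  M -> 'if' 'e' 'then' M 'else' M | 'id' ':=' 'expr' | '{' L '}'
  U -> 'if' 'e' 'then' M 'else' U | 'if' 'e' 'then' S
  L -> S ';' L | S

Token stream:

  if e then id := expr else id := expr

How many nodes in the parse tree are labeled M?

[S [M if e then [M id := expr] else [M id := expr]]]

3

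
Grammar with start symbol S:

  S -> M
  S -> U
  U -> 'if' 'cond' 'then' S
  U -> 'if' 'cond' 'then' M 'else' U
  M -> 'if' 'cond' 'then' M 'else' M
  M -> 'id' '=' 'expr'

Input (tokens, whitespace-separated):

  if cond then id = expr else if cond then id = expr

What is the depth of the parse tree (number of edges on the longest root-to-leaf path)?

5

[S [U if cond then [M id = expr] else [U if cond then [S [M id = expr]]]]]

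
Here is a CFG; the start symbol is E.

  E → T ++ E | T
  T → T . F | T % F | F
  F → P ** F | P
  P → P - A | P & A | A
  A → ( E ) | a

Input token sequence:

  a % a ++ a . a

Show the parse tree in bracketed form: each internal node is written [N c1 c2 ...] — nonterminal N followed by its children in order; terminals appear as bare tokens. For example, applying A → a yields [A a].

[E [T [T [F [P [A a]]]] % [F [P [A a]]]] ++ [E [T [T [F [P [A a]]]] . [F [P [A a]]]]]]

E
T ++ E
T % F ++ E
F % F ++ E
P % F ++ E
A % F ++ E
a % F ++ E
a % P ++ E
a % A ++ E
a % a ++ E
a % a ++ T
a % a ++ T . F
a % a ++ F . F
a % a ++ P . F
a % a ++ A . F
a % a ++ a . F
a % a ++ a . P
a % a ++ a . A
a % a ++ a . a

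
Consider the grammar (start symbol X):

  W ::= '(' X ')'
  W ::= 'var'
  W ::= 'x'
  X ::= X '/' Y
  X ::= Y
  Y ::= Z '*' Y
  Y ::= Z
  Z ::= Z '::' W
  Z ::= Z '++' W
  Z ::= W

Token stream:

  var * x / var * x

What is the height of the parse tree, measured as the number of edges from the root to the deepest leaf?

6

[X [X [Y [Z [W var]] * [Y [Z [W x]]]]] / [Y [Z [W var]] * [Y [Z [W x]]]]]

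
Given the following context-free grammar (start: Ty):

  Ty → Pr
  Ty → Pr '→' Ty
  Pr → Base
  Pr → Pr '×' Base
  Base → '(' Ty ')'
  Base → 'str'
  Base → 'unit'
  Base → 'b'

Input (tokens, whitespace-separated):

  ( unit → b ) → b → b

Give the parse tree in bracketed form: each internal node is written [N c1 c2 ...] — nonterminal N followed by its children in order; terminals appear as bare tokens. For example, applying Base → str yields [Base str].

Ty
Pr → Ty
Base → Ty
( Ty ) → Ty
( Pr → Ty ) → Ty
( Base → Ty ) → Ty
( unit → Ty ) → Ty
( unit → Pr ) → Ty
( unit → Base ) → Ty
( unit → b ) → Ty
( unit → b ) → Pr → Ty
( unit → b ) → Base → Ty
( unit → b ) → b → Ty
( unit → b ) → b → Pr
( unit → b ) → b → Base
( unit → b ) → b → b

[Ty [Pr [Base ( [Ty [Pr [Base unit]] → [Ty [Pr [Base b]]]] )]] → [Ty [Pr [Base b]] → [Ty [Pr [Base b]]]]]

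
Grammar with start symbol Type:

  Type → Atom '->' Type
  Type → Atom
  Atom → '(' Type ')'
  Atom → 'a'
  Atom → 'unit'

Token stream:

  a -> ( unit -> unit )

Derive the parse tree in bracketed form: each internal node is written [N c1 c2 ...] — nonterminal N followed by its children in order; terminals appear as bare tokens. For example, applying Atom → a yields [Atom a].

Type
Atom -> Type
a -> Type
a -> Atom
a -> ( Type )
a -> ( Atom -> Type )
a -> ( unit -> Type )
a -> ( unit -> Atom )
a -> ( unit -> unit )

[Type [Atom a] -> [Type [Atom ( [Type [Atom unit] -> [Type [Atom unit]]] )]]]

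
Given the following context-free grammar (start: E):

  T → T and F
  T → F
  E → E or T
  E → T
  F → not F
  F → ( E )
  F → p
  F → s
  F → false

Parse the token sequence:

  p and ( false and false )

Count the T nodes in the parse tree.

4

[E [T [T [F p]] and [F ( [E [T [T [F false]] and [F false]]] )]]]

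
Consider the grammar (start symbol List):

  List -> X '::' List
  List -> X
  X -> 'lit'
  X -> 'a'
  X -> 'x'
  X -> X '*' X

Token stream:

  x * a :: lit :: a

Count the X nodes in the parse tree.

[List [X [X x] * [X a]] :: [List [X lit] :: [List [X a]]]]

5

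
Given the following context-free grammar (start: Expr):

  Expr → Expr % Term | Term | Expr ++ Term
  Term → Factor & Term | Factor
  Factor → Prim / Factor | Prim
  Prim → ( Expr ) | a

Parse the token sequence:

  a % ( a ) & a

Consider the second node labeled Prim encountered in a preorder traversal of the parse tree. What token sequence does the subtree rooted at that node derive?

( a )

[Expr [Expr [Term [Factor [Prim a]]]] % [Term [Factor [Prim ( [Expr [Term [Factor [Prim a]]]] )]] & [Term [Factor [Prim a]]]]]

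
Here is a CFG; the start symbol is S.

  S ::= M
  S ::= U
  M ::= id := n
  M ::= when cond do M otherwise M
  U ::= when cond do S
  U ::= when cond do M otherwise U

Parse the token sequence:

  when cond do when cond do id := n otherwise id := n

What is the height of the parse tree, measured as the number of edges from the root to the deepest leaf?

[S [U when cond do [S [M when cond do [M id := n] otherwise [M id := n]]]]]

5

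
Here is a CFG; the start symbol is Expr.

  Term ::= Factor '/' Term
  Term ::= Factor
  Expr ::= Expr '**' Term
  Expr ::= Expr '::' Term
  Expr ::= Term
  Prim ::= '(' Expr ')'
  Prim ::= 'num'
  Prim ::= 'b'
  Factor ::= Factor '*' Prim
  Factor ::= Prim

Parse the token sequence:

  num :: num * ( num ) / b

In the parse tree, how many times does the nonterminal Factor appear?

[Expr [Expr [Term [Factor [Prim num]]]] :: [Term [Factor [Factor [Prim num]] * [Prim ( [Expr [Term [Factor [Prim num]]]] )]] / [Term [Factor [Prim b]]]]]

5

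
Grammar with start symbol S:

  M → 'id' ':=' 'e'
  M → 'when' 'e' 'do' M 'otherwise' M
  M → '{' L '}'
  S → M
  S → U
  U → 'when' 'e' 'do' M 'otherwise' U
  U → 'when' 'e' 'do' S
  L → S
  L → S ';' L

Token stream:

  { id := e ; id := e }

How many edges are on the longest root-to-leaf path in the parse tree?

6

[S [M { [L [S [M id := e]] ; [L [S [M id := e]]]] }]]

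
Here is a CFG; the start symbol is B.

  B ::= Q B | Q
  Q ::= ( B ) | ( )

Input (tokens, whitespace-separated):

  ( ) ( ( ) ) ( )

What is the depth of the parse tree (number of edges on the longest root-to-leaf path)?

5

[B [Q ( )] [B [Q ( [B [Q ( )]] )] [B [Q ( )]]]]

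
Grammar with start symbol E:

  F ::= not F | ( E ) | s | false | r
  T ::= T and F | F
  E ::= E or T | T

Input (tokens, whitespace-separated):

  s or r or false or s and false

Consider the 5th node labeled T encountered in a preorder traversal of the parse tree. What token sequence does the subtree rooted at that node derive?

[E [E [E [E [T [F s]]] or [T [F r]]] or [T [F false]]] or [T [T [F s]] and [F false]]]

s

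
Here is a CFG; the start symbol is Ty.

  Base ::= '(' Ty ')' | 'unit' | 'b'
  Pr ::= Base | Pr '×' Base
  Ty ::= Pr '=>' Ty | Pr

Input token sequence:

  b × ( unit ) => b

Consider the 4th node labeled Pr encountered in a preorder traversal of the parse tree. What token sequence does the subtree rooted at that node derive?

[Ty [Pr [Pr [Base b]] × [Base ( [Ty [Pr [Base unit]]] )]] => [Ty [Pr [Base b]]]]

b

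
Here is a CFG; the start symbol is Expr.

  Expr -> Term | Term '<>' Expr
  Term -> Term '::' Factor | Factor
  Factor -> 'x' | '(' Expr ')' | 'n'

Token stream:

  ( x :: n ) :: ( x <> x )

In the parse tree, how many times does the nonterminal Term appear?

6

[Expr [Term [Term [Factor ( [Expr [Term [Term [Factor x]] :: [Factor n]]] )]] :: [Factor ( [Expr [Term [Factor x]] <> [Expr [Term [Factor x]]]] )]]]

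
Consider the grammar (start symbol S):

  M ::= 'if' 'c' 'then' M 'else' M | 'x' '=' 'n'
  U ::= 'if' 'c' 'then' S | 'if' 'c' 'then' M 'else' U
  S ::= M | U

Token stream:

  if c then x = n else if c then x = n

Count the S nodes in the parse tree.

2

[S [U if c then [M x = n] else [U if c then [S [M x = n]]]]]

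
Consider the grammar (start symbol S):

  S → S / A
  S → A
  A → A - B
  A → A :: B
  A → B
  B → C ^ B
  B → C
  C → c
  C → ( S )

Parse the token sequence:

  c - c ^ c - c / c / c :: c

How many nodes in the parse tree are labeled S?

3

[S [S [S [A [A [A [B [C c]]] - [B [C c] ^ [B [C c]]]] - [B [C c]]]] / [A [B [C c]]]] / [A [A [B [C c]]] :: [B [C c]]]]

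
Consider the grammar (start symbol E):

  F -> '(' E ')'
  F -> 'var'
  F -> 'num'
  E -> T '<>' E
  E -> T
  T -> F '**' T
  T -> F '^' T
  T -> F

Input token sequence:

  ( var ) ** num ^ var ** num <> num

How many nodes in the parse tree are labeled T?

6

[E [T [F ( [E [T [F var]]] )] ** [T [F num] ^ [T [F var] ** [T [F num]]]]] <> [E [T [F num]]]]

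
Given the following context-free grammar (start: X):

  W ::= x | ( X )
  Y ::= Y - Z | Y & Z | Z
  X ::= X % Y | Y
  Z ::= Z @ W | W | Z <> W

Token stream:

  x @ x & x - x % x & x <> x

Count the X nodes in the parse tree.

[X [X [Y [Y [Y [Z [Z [W x]] @ [W x]]] & [Z [W x]]] - [Z [W x]]]] % [Y [Y [Z [W x]]] & [Z [Z [W x]] <> [W x]]]]

2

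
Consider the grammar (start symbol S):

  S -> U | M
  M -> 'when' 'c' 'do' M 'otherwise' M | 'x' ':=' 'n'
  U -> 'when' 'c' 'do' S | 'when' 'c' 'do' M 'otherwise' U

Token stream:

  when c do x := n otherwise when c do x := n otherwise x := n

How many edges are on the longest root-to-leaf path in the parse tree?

[S [M when c do [M x := n] otherwise [M when c do [M x := n] otherwise [M x := n]]]]

4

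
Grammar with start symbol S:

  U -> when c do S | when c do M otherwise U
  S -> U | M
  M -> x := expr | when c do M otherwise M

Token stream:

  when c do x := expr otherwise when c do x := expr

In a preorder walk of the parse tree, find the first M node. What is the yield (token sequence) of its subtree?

x := expr

[S [U when c do [M x := expr] otherwise [U when c do [S [M x := expr]]]]]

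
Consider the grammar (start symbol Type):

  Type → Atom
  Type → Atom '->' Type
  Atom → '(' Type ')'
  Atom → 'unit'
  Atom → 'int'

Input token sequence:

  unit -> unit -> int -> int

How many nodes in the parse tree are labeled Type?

4

[Type [Atom unit] -> [Type [Atom unit] -> [Type [Atom int] -> [Type [Atom int]]]]]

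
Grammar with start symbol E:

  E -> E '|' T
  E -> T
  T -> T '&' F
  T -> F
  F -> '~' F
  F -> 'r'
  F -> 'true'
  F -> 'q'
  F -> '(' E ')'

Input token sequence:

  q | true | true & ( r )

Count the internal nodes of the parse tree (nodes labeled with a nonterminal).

14

[E [E [E [T [F q]]] | [T [F true]]] | [T [T [F true]] & [F ( [E [T [F r]]] )]]]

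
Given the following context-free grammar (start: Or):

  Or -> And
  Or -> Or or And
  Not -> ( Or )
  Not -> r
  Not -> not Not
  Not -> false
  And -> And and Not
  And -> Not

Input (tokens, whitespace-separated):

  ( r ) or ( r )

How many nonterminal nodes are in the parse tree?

12

[Or [Or [And [Not ( [Or [And [Not r]]] )]]] or [And [Not ( [Or [And [Not r]]] )]]]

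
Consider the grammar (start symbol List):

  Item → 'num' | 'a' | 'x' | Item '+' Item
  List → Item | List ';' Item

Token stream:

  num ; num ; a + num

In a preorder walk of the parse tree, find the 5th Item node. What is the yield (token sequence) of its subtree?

[List [List [List [Item num]] ; [Item num]] ; [Item [Item a] + [Item num]]]

num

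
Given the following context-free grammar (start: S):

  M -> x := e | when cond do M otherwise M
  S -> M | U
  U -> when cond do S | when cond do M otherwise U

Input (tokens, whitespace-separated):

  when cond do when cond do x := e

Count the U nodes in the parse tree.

[S [U when cond do [S [U when cond do [S [M x := e]]]]]]

2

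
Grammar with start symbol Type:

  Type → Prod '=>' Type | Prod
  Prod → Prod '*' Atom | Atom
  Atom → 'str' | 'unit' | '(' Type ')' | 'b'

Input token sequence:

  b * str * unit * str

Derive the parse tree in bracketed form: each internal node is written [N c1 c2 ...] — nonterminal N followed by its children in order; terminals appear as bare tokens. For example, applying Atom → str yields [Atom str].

[Type [Prod [Prod [Prod [Prod [Atom b]] * [Atom str]] * [Atom unit]] * [Atom str]]]

Type
Prod
Prod * Atom
Prod * Atom * Atom
Prod * Atom * Atom * Atom
Atom * Atom * Atom * Atom
b * Atom * Atom * Atom
b * str * Atom * Atom
b * str * unit * Atom
b * str * unit * str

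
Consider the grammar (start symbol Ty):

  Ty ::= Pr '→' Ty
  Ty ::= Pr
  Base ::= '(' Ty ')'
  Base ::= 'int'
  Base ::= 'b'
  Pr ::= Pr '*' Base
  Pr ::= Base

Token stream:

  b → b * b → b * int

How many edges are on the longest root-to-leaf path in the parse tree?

[Ty [Pr [Base b]] → [Ty [Pr [Pr [Base b]] * [Base b]] → [Ty [Pr [Pr [Base b]] * [Base int]]]]]

6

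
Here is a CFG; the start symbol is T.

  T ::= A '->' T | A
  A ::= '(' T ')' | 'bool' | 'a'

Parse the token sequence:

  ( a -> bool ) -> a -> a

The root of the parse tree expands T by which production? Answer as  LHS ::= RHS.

T ::= A '->' T

[T [A ( [T [A a] -> [T [A bool]]] )] -> [T [A a] -> [T [A a]]]]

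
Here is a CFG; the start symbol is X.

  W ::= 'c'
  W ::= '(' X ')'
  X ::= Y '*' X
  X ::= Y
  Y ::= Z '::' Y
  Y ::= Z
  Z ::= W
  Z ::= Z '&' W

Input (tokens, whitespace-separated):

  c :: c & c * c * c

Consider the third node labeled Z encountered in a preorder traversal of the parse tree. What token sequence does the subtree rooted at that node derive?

[X [Y [Z [W c]] :: [Y [Z [Z [W c]] & [W c]]]] * [X [Y [Z [W c]]] * [X [Y [Z [W c]]]]]]

c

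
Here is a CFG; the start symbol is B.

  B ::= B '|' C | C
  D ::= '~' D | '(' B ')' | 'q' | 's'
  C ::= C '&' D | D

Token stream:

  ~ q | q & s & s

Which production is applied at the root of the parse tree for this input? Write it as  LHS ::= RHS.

[B [B [C [D ~ [D q]]]] | [C [C [C [D q]] & [D s]] & [D s]]]

B ::= B '|' C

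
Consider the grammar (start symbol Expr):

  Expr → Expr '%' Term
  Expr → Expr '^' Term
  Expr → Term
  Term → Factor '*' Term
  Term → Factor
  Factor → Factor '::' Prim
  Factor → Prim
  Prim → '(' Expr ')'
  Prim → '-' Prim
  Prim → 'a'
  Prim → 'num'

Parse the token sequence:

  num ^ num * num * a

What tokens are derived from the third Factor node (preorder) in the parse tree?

num

[Expr [Expr [Term [Factor [Prim num]]]] ^ [Term [Factor [Prim num]] * [Term [Factor [Prim num]] * [Term [Factor [Prim a]]]]]]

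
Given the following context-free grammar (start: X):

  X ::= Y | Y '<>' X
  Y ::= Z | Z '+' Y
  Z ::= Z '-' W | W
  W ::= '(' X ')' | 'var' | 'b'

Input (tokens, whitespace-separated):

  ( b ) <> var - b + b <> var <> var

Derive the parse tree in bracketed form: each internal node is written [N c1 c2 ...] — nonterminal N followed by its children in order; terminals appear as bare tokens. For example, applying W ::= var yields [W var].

[X [Y [Z [W ( [X [Y [Z [W b]]]] )]]] <> [X [Y [Z [Z [W var]] - [W b]] + [Y [Z [W b]]]] <> [X [Y [Z [W var]]] <> [X [Y [Z [W var]]]]]]]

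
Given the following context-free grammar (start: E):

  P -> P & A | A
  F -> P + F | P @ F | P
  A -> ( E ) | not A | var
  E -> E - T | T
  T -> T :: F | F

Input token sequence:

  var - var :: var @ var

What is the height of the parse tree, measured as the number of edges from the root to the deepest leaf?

[E [E [T [F [P [A var]]]]] - [T [T [F [P [A var]]]] :: [F [P [A var]] @ [F [P [A var]]]]]]

6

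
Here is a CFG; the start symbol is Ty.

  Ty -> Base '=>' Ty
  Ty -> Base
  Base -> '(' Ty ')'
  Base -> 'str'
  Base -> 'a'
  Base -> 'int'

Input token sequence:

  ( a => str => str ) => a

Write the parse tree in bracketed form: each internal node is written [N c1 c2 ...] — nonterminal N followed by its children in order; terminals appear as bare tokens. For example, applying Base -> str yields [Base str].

Ty
Base => Ty
( Ty ) => Ty
( Base => Ty ) => Ty
( a => Ty ) => Ty
( a => Base => Ty ) => Ty
( a => str => Ty ) => Ty
( a => str => Base ) => Ty
( a => str => str ) => Ty
( a => str => str ) => Base
( a => str => str ) => a

[Ty [Base ( [Ty [Base a] => [Ty [Base str] => [Ty [Base str]]]] )] => [Ty [Base a]]]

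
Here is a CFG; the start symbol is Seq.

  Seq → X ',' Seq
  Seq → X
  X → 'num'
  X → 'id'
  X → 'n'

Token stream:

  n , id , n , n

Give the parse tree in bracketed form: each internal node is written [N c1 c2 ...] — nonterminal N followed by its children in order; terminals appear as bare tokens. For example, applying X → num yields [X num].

[Seq [X n] , [Seq [X id] , [Seq [X n] , [Seq [X n]]]]]

Seq
X , Seq
n , Seq
n , X , Seq
n , id , Seq
n , id , X , Seq
n , id , n , Seq
n , id , n , X
n , id , n , n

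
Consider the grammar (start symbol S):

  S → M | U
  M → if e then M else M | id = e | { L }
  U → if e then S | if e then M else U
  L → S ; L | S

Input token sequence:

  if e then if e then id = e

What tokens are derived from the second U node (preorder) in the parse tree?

[S [U if e then [S [U if e then [S [M id = e]]]]]]

if e then id = e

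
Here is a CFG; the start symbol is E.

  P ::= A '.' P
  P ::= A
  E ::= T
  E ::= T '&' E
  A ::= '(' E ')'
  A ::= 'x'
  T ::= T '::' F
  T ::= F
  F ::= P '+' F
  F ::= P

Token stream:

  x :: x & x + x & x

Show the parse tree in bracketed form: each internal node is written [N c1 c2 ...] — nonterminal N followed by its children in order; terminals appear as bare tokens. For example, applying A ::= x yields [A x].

[E [T [T [F [P [A x]]]] :: [F [P [A x]]]] & [E [T [F [P [A x]] + [F [P [A x]]]]] & [E [T [F [P [A x]]]]]]]

E
T & E
T :: F & E
F :: F & E
P :: F & E
A :: F & E
x :: F & E
x :: P & E
x :: A & E
x :: x & E
x :: x & T & E
x :: x & F & E
x :: x & P + F & E
x :: x & A + F & E
x :: x & x + F & E
x :: x & x + P & E
x :: x & x + A & E
x :: x & x + x & E
x :: x & x + x & T
x :: x & x + x & F
x :: x & x + x & P
x :: x & x + x & A
x :: x & x + x & x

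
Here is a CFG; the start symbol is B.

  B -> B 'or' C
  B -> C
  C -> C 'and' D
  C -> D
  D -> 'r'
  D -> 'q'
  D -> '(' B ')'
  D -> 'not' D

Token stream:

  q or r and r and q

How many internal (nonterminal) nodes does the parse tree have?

[B [B [C [D q]]] or [C [C [C [D r]] and [D r]] and [D q]]]

10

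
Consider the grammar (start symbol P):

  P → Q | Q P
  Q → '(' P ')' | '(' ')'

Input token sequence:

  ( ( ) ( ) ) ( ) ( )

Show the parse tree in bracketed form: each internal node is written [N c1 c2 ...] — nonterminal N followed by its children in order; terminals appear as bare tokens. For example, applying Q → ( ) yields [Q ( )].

[P [Q ( [P [Q ( )] [P [Q ( )]]] )] [P [Q ( )] [P [Q ( )]]]]

P
Q P
( P ) P
( Q P ) P
( ( ) P ) P
( ( ) Q ) P
( ( ) ( ) ) P
( ( ) ( ) ) Q P
( ( ) ( ) ) ( ) P
( ( ) ( ) ) ( ) Q
( ( ) ( ) ) ( ) ( )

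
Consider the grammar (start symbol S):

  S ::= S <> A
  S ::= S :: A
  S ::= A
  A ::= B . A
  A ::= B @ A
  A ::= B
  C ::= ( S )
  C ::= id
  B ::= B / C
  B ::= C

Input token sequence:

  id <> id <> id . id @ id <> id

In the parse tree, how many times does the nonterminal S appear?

[S [S [S [S [A [B [C id]]]] <> [A [B [C id]]]] <> [A [B [C id]] . [A [B [C id]] @ [A [B [C id]]]]]] <> [A [B [C id]]]]

4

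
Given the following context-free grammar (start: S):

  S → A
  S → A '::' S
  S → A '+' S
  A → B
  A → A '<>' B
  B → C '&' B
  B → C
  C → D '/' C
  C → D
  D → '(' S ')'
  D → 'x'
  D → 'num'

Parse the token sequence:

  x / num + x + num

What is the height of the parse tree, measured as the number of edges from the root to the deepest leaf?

[S [A [B [C [D x] / [C [D num]]]]] + [S [A [B [C [D x]]]] + [S [A [B [C [D num]]]]]]]

7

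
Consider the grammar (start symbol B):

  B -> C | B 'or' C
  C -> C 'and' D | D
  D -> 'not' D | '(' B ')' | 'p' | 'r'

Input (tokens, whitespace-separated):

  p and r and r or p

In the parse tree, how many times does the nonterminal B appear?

2

[B [B [C [C [C [D p]] and [D r]] and [D r]]] or [C [D p]]]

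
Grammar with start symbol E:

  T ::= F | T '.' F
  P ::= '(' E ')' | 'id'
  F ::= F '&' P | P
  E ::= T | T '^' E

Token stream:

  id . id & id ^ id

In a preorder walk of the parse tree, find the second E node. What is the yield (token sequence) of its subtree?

[E [T [T [F [P id]]] . [F [F [P id]] & [P id]]] ^ [E [T [F [P id]]]]]

id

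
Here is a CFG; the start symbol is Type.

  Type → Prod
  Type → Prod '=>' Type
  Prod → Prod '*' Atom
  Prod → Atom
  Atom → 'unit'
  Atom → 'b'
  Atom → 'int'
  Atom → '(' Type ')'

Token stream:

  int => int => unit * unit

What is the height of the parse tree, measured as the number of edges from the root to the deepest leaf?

[Type [Prod [Atom int]] => [Type [Prod [Atom int]] => [Type [Prod [Prod [Atom unit]] * [Atom unit]]]]]

6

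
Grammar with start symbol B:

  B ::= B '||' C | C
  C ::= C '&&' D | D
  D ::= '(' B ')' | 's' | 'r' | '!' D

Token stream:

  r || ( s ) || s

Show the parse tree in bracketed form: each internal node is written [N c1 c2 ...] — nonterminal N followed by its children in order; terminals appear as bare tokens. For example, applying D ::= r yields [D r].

[B [B [B [C [D r]]] || [C [D ( [B [C [D s]]] )]]] || [C [D s]]]

B
B || C
B || C || C
C || C || C
D || C || C
r || C || C
r || D || C
r || ( B ) || C
r || ( C ) || C
r || ( D ) || C
r || ( s ) || C
r || ( s ) || D
r || ( s ) || s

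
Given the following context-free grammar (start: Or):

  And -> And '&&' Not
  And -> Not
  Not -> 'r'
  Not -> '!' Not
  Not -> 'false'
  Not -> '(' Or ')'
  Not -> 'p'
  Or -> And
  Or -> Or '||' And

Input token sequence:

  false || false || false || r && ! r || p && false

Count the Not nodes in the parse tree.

[Or [Or [Or [Or [Or [And [Not false]]] || [And [Not false]]] || [And [Not false]]] || [And [And [Not r]] && [Not ! [Not r]]]] || [And [And [Not p]] && [Not false]]]

8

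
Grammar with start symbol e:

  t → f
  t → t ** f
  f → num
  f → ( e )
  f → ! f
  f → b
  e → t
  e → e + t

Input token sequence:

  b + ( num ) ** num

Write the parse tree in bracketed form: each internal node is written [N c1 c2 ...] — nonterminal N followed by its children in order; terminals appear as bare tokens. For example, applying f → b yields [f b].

[e [e [t [f b]]] + [t [t [f ( [e [t [f num]]] )]] ** [f num]]]

e
e + t
t + t
f + t
b + t
b + t ** f
b + f ** f
b + ( e ) ** f
b + ( t ) ** f
b + ( f ) ** f
b + ( num ) ** f
b + ( num ) ** num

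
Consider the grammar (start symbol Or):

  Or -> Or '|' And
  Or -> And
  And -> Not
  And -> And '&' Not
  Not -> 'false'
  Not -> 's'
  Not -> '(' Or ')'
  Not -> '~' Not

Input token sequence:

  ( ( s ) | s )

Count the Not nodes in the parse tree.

[Or [And [Not ( [Or [Or [And [Not ( [Or [And [Not s]]] )]]] | [And [Not s]]] )]]]

4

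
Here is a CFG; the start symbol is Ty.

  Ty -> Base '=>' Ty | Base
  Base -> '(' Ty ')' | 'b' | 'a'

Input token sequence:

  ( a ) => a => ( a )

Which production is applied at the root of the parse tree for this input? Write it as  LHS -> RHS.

Ty -> Base '=>' Ty

[Ty [Base ( [Ty [Base a]] )] => [Ty [Base a] => [Ty [Base ( [Ty [Base a]] )]]]]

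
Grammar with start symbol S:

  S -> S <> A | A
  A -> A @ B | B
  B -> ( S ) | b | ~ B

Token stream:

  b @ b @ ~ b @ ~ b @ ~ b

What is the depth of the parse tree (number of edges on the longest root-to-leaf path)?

7

[S [A [A [A [A [A [B b]] @ [B b]] @ [B ~ [B b]]] @ [B ~ [B b]]] @ [B ~ [B b]]]]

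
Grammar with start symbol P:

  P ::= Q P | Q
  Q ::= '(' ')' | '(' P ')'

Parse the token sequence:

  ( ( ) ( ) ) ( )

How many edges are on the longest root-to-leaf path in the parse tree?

[P [Q ( [P [Q ( )] [P [Q ( )]]] )] [P [Q ( )]]]

5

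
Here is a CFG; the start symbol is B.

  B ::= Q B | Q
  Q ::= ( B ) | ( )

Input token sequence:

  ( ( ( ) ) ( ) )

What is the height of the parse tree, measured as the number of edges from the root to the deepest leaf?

6

[B [Q ( [B [Q ( [B [Q ( )]] )] [B [Q ( )]]] )]]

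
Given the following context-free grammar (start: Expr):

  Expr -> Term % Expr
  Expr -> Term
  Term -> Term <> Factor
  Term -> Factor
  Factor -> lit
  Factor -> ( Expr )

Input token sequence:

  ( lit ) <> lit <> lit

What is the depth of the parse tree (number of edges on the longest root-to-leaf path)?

8

[Expr [Term [Term [Term [Factor ( [Expr [Term [Factor lit]]] )]] <> [Factor lit]] <> [Factor lit]]]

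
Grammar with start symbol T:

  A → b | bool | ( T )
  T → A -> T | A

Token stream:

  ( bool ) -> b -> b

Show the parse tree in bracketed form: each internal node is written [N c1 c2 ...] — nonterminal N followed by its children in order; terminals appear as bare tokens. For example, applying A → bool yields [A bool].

[T [A ( [T [A bool]] )] -> [T [A b] -> [T [A b]]]]

T
A -> T
( T ) -> T
( A ) -> T
( bool ) -> T
( bool ) -> A -> T
( bool ) -> b -> T
( bool ) -> b -> A
( bool ) -> b -> b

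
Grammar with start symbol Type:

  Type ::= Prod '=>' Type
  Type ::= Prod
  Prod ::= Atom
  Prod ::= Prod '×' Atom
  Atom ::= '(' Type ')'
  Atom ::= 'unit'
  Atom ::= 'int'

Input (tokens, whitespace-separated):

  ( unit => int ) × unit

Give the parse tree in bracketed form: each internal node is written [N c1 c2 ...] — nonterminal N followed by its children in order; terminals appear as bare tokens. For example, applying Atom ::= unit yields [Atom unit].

Type
Prod
Prod × Atom
Atom × Atom
( Type ) × Atom
( Prod => Type ) × Atom
( Atom => Type ) × Atom
( unit => Type ) × Atom
( unit => Prod ) × Atom
( unit => Atom ) × Atom
( unit => int ) × Atom
( unit => int ) × unit

[Type [Prod [Prod [Atom ( [Type [Prod [Atom unit]] => [Type [Prod [Atom int]]]] )]] × [Atom unit]]]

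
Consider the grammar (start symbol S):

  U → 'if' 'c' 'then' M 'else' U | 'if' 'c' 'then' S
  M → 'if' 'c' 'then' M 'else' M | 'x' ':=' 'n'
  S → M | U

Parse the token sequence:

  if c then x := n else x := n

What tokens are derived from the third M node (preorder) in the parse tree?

[S [M if c then [M x := n] else [M x := n]]]

x := n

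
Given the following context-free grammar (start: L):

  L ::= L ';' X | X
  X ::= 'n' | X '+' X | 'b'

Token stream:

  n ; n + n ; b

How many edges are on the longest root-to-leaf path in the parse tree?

4

[L [L [L [X n]] ; [X [X n] + [X n]]] ; [X b]]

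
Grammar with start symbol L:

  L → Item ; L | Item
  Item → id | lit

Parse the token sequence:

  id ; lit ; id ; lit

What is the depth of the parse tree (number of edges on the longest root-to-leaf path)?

[L [Item id] ; [L [Item lit] ; [L [Item id] ; [L [Item lit]]]]]

5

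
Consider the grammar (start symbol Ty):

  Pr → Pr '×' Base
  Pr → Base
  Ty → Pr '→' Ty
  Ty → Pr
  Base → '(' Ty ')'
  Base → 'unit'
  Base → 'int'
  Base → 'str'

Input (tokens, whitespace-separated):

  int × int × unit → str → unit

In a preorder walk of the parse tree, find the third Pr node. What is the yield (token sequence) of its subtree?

[Ty [Pr [Pr [Pr [Base int]] × [Base int]] × [Base unit]] → [Ty [Pr [Base str]] → [Ty [Pr [Base unit]]]]]

int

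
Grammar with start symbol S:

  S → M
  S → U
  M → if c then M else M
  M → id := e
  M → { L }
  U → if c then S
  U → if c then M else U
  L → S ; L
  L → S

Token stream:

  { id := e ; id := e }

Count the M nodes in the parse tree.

3

[S [M { [L [S [M id := e]] ; [L [S [M id := e]]]] }]]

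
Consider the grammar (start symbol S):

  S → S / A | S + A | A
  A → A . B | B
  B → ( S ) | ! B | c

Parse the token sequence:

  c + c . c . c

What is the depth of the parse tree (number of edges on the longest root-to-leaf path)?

5

[S [S [A [B c]]] + [A [A [A [B c]] . [B c]] . [B c]]]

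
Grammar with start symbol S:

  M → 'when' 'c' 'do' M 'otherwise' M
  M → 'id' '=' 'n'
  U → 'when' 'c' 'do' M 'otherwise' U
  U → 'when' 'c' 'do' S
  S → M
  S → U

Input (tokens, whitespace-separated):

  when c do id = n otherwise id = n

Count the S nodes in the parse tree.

[S [M when c do [M id = n] otherwise [M id = n]]]

1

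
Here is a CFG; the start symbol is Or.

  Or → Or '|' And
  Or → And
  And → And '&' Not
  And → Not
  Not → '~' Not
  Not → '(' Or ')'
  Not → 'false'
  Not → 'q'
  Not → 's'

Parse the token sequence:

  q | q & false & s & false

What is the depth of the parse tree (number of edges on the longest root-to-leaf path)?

[Or [Or [And [Not q]]] | [And [And [And [And [Not q]] & [Not false]] & [Not s]] & [Not false]]]

6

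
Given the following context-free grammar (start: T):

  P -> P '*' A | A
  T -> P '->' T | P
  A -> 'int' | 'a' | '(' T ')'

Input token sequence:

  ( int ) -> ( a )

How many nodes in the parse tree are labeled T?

[T [P [A ( [T [P [A int]]] )]] -> [T [P [A ( [T [P [A a]]] )]]]]

4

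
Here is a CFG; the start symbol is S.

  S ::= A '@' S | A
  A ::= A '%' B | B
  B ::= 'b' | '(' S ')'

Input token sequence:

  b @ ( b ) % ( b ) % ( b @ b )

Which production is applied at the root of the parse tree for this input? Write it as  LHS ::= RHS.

[S [A [B b]] @ [S [A [A [A [B ( [S [A [B b]]] )]] % [B ( [S [A [B b]]] )]] % [B ( [S [A [B b]] @ [S [A [B b]]]] )]]]]

S ::= A '@' S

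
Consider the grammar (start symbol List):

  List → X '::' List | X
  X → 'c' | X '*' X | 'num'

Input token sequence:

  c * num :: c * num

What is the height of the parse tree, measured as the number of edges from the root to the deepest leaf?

4

[List [X [X c] * [X num]] :: [List [X [X c] * [X num]]]]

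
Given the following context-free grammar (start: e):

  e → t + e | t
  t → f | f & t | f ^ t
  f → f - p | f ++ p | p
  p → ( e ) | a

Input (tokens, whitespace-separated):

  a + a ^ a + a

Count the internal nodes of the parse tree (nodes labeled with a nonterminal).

[e [t [f [p a]]] + [e [t [f [p a]] ^ [t [f [p a]]]] + [e [t [f [p a]]]]]]

15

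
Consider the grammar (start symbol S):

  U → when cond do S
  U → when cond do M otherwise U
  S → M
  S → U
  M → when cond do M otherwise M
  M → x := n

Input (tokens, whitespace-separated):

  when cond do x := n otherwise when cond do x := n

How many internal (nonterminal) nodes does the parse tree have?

[S [U when cond do [M x := n] otherwise [U when cond do [S [M x := n]]]]]

6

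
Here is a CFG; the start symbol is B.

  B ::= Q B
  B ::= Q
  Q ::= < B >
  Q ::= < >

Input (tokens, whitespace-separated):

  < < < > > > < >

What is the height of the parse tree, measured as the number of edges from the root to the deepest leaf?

6

[B [Q < [B [Q < [B [Q < >]] >]] >] [B [Q < >]]]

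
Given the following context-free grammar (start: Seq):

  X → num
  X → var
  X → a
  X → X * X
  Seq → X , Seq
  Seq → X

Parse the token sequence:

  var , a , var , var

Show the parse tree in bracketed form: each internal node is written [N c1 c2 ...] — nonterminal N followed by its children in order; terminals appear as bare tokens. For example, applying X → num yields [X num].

[Seq [X var] , [Seq [X a] , [Seq [X var] , [Seq [X var]]]]]

Seq
X , Seq
var , Seq
var , X , Seq
var , a , Seq
var , a , X , Seq
var , a , var , Seq
var , a , var , X
var , a , var , var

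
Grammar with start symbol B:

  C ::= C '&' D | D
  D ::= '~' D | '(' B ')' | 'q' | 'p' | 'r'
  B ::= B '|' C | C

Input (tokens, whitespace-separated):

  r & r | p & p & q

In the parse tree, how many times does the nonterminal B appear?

2

[B [B [C [C [D r]] & [D r]]] | [C [C [C [D p]] & [D p]] & [D q]]]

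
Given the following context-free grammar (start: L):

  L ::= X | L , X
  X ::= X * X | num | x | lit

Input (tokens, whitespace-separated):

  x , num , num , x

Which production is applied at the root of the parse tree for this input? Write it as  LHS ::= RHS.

L ::= L , X

[L [L [L [L [X x]] , [X num]] , [X num]] , [X x]]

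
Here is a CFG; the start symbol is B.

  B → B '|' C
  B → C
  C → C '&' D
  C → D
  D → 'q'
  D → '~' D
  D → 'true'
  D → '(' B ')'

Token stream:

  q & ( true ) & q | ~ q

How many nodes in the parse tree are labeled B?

[B [B [C [C [C [D q]] & [D ( [B [C [D true]]] )]] & [D q]]] | [C [D ~ [D q]]]]

3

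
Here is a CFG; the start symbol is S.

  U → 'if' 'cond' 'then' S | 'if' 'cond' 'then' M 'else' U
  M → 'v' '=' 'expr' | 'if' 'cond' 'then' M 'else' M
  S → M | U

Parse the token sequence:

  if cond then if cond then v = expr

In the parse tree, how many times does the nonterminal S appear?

3

[S [U if cond then [S [U if cond then [S [M v = expr]]]]]]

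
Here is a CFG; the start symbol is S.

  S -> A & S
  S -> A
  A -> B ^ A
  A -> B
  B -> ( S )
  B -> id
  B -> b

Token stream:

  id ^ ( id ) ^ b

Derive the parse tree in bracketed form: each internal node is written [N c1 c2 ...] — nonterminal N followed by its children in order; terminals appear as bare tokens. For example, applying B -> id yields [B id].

S
A
B ^ A
id ^ A
id ^ B ^ A
id ^ ( S ) ^ A
id ^ ( A ) ^ A
id ^ ( B ) ^ A
id ^ ( id ) ^ A
id ^ ( id ) ^ B
id ^ ( id ) ^ b

[S [A [B id] ^ [A [B ( [S [A [B id]]] )] ^ [A [B b]]]]]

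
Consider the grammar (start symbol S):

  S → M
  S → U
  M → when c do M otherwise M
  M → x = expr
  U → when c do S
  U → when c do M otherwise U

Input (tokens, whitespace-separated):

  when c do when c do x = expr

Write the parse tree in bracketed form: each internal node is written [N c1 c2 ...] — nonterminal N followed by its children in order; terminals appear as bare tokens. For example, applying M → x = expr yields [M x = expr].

[S [U when c do [S [U when c do [S [M x = expr]]]]]]

S
U
when c do S
when c do U
when c do when c do S
when c do when c do M
when c do when c do x = expr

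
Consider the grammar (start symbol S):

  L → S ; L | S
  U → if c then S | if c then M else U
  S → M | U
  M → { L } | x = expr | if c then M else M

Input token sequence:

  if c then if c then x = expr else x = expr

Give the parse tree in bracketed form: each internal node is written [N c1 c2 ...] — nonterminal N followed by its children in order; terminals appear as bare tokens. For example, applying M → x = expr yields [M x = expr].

[S [U if c then [S [M if c then [M x = expr] else [M x = expr]]]]]

S
U
if c then S
if c then M
if c then if c then M else M
if c then if c then x = expr else M
if c then if c then x = expr else x = expr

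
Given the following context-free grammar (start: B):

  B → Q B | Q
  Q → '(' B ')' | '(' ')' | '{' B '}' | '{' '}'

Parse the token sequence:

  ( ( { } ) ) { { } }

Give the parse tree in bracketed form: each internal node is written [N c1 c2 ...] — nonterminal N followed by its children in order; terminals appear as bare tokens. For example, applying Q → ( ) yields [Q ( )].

B
Q B
( B ) B
( Q ) B
( ( B ) ) B
( ( Q ) ) B
( ( { } ) ) B
( ( { } ) ) Q
( ( { } ) ) { B }
( ( { } ) ) { Q }
( ( { } ) ) { { } }

[B [Q ( [B [Q ( [B [Q { }]] )]] )] [B [Q { [B [Q { }]] }]]]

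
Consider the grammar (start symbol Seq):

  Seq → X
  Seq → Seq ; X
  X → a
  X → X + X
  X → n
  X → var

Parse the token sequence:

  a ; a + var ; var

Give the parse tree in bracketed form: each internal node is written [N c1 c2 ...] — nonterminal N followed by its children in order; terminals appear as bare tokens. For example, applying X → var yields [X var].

Seq
Seq ; X
Seq ; X ; X
X ; X ; X
a ; X ; X
a ; X + X ; X
a ; a + X ; X
a ; a + var ; X
a ; a + var ; var

[Seq [Seq [Seq [X a]] ; [X [X a] + [X var]]] ; [X var]]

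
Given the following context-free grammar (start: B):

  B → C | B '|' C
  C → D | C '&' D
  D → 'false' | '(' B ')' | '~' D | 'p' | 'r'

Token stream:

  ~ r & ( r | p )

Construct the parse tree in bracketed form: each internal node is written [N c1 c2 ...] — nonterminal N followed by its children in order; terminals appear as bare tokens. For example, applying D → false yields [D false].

[B [C [C [D ~ [D r]]] & [D ( [B [B [C [D r]]] | [C [D p]]] )]]]

B
C
C & D
D & D
~ D & D
~ r & D
~ r & ( B )
~ r & ( B | C )
~ r & ( C | C )
~ r & ( D | C )
~ r & ( r | C )
~ r & ( r | D )
~ r & ( r | p )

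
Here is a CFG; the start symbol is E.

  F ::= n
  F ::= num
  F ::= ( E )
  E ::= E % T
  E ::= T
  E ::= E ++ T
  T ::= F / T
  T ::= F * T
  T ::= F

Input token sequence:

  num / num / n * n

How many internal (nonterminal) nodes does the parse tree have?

9

[E [T [F num] / [T [F num] / [T [F n] * [T [F n]]]]]]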